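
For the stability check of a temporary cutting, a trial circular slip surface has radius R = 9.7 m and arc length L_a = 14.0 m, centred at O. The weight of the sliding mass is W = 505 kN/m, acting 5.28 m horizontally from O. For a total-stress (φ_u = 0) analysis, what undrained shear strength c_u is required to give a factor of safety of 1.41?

c_u = 27.7 kPa

FS = c_u·L_a·R / (W·d), so c_u = FS·W·d / (L_a·R).
c_u = 1.41·505·5.28 / (14.00·9.7) = 3759.6 / 135.80 = 27.69 kPa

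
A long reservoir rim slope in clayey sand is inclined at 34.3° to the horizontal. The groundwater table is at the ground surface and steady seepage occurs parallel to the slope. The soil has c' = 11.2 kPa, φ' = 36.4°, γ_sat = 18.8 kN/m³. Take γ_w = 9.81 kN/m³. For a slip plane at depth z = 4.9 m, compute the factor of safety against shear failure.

FS = 0.78

With seepage parallel to the slope and the water table at the surface, the effective normal stress on the slip plane uses the buoyant unit weight γ' = γ_sat − γ_w while the driving shear stress uses γ_sat:
FS = [c' + γ' z cos²β tanφ'] / [γ_sat z sinβ cosβ]
γ' = 18.8 − 9.81 = 8.99 kN/m³
Numerator = 11.2 + 8.99·4.9·cos²34.3°·tan36.4° = 11.2 + 8.99·4.9·0.6824·0.7373 = 33.364 kPa
Denominator = 18.8·4.9·sin34.3°·cos34.3° = 18.8·4.9·0.5635·0.8261 = 42.884 kPa
FS = 33.364 / 42.884 = 0.778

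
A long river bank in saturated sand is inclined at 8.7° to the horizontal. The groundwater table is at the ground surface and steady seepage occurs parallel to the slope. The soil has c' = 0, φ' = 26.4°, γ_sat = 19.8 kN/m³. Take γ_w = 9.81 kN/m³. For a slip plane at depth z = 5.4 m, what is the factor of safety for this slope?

With seepage parallel to the slope and the water table at the surface, the effective normal stress on the slip plane uses the buoyant unit weight γ' = γ_sat − γ_w while the driving shear stress uses γ_sat:
FS = [c' + γ' z cos²β tanφ'] / [γ_sat z sinβ cosβ]
(For c' = 0 this reduces to FS = (γ'/γ_sat)·tanφ'/tanβ.)
γ' = 19.8 − 9.81 = 9.99 kN/m³
Numerator = 0.0 + 9.99·5.4·cos²8.7°·tan26.4° = 0.0 + 9.99·5.4·0.9771·0.4964 = 26.166 kPa
Denominator = 19.8·5.4·sin8.7°·cos8.7° = 19.8·5.4·0.1513·0.9885 = 15.987 kPa
FS = 26.166 / 15.987 = 1.637

FS = 1.64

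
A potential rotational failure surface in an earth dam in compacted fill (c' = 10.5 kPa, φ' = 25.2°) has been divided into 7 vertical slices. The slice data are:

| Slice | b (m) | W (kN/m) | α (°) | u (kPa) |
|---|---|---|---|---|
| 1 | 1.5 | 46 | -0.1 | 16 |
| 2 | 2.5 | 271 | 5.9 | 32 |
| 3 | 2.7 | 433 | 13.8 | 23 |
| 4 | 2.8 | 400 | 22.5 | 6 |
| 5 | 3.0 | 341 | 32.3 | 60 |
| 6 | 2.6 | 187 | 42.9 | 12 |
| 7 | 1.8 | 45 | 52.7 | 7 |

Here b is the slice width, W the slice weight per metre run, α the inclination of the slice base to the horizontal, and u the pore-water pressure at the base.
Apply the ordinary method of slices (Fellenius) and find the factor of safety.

FS = 1.15

Ordinary method of slices: FS = Σ[c'·Δl_i + (W_i cosα_i − u_i·Δl_i)·tanφ'] / Σ W_i sinα_i, with Δl_i = b_i / cosα_i.
Slice 1: Δl = 1.5/cos(-0.1°) = 1.500 m; N'_1 = 46·cos(-0.1°) − 16·1.500 = 22.0; c'Δl = 15.75; W sinα = -0.1
Slice 2: Δl = 2.5/cos5.9° = 2.513 m; N'_2 = 271·cos5.9° − 32·2.513 = 189.1; c'Δl = 26.39; W sinα = 27.9
Slice 3: Δl = 2.7/cos13.8° = 2.780 m; N'_3 = 433·cos13.8° − 23·2.780 = 356.6; c'Δl = 29.19; W sinα = 103.3
Slice 4: Δl = 2.8/cos22.5° = 3.031 m; N'_4 = 400·cos22.5° − 6·3.031 = 351.4; c'Δl = 31.82; W sinα = 153.1
Slice 5: Δl = 3.0/cos32.3° = 3.549 m; N'_5 = 341·cos32.3° − 60·3.549 = 75.3; c'Δl = 37.27; W sinα = 182.2
Slice 6: Δl = 2.6/cos42.9° = 3.549 m; N'_6 = 187·cos42.9° − 12·3.549 = 94.4; c'Δl = 37.27; W sinα = 127.3
Slice 7: Δl = 1.8/cos52.7° = 2.970 m; N'_7 = 45·cos52.7° − 7·2.970 = 6.5; c'Δl = 31.19; W sinα = 35.8
Σc'Δl = 208.9 kN/m; ΣN' = 1095.2 kN/m; ΣW sinα = 629.4 kN/m
Resisting = 208.9 + 1095.2·tan25.2° = 208.9 + 515.4 = 724.2 kN/m
FS = 724.2 / 629.4 = 1.151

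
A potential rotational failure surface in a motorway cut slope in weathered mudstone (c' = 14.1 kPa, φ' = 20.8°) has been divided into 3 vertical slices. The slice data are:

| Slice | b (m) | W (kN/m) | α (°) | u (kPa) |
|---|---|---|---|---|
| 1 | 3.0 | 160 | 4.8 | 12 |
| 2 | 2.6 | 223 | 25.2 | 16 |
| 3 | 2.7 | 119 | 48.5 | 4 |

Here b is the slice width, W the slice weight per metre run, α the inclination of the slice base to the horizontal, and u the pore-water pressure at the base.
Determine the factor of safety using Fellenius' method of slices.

FS = 1.37

Ordinary method of slices: FS = Σ[c'·Δl_i + (W_i cosα_i − u_i·Δl_i)·tanφ'] / Σ W_i sinα_i, with Δl_i = b_i / cosα_i.
Slice 1: Δl = 3.0/cos4.8° = 3.011 m; N'_1 = 160·cos4.8° − 12·3.011 = 123.3; c'Δl = 42.45; W sinα = 13.4
Slice 2: Δl = 2.6/cos25.2° = 2.873 m; N'_2 = 223·cos25.2° − 16·2.873 = 155.8; c'Δl = 40.52; W sinα = 94.9
Slice 3: Δl = 2.7/cos48.5° = 4.075 m; N'_3 = 119·cos48.5° − 4·4.075 = 62.6; c'Δl = 57.45; W sinα = 89.1
Σc'Δl = 140.4 kN/m; ΣN' = 341.7 kN/m; ΣW sinα = 197.5 kN/m
Resisting = 140.4 + 341.7·tan20.8° = 140.4 + 129.8 = 270.2 kN/m
FS = 270.2 / 197.5 = 1.368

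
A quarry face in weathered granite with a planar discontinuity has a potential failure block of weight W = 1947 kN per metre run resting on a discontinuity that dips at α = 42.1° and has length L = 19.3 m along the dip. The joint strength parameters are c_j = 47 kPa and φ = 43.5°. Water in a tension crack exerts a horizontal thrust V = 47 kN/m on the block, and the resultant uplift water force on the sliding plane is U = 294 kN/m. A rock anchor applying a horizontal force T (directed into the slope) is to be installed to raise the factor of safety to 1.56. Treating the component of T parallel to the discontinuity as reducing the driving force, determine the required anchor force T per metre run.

T = 68 kN/m

Resolving forces along and normal to the sliding plane, with the horizontal anchor force T adding T·sinα to the effective normal force and T·cosα acting up the plane against the driving force:
FS = [c_jL + (W cosα − U − V sinα + T sinα) tanφ] / [W sinα + V cosα − T cosα]
Without the anchor: N' = 1119.1 kN/m, driving T_d = 1340.2 kN/m, resisting R = 47·19.3 + 1119.1·tan43.5° = 1969.1 kN/m, FS = 1.47.
Setting FS = 1.56 and solving for T:
1.56·(1340.2 − T cos42.1°) = 1969.1 + T sin42.1°·tan43.5°
T·(sin42.1°·tan43.5° + 1.56·cos42.1°) = 1.56·1340.2 − 1969.1
T·(0.6704·0.9490 + 1.56·0.7420) = 2090.7 − 1969.1 = 121.6
T·1.7937 = 121.6
T = 67.8 kN/m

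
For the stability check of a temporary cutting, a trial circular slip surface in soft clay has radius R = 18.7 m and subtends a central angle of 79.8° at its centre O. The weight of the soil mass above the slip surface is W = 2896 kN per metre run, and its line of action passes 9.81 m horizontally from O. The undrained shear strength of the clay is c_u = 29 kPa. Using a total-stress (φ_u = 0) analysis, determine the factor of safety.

Taking moments about the centre O, the resisting moment is provided by the undrained shear strength acting along the arc:
Arc length L_a = R·θ = 18.7·(79.8°·π/180) = 18.7·1.3928 = 26.04 m
M_R = c_u·L_a·R = 29·26.04·18.7 = 14124.1 kN·m/m
M_D = W·d = 2896·9.81 = 28409.8 kN·m/m
FS = M_R / M_D = 14124.1 / 28409.8 = 0.497

FS = 0.50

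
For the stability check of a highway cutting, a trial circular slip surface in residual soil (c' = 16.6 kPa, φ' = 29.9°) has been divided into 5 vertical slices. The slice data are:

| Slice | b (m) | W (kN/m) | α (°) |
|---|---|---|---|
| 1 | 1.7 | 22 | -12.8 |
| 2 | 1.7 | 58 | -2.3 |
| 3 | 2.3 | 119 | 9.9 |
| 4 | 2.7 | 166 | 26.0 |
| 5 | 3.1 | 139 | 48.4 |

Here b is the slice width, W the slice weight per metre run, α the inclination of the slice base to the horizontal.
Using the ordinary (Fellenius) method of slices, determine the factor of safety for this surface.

Ordinary method of slices: FS = Σ[c'·Δl_i + (W_i cosα_i)·tanφ'] / Σ W_i sinα_i, with Δl_i = b_i / cosα_i.
Slice 1: Δl = 1.7/cos(-12.8°) = 1.743 m; N'_1 = 22·cos(-12.8°) = 21.5; c'Δl = 28.94; W sinα = -4.9
Slice 2: Δl = 1.7/cos(-2.3°) = 1.701 m; N'_2 = 58·cos(-2.3°) = 58.0; c'Δl = 28.24; W sinα = -2.3
Slice 3: Δl = 2.3/cos9.9° = 2.335 m; N'_3 = 119·cos9.9° = 117.2; c'Δl = 38.76; W sinα = 20.5
Slice 4: Δl = 2.7/cos26.0° = 3.004 m; N'_4 = 166·cos26.0° = 149.2; c'Δl = 49.87; W sinα = 72.8
Slice 5: Δl = 3.1/cos48.4° = 4.669 m; N'_5 = 139·cos48.4° = 92.3; c'Δl = 77.51; W sinα = 103.9
Σc'Δl = 223.3 kN/m; ΣN' = 438.1 kN/m; ΣW sinα = 190.0 kN/m
Resisting = 223.3 + 438.1·tan29.9° = 223.3 + 251.9 = 475.2 kN/m
FS = 475.2 / 190.0 = 2.502

FS = 2.50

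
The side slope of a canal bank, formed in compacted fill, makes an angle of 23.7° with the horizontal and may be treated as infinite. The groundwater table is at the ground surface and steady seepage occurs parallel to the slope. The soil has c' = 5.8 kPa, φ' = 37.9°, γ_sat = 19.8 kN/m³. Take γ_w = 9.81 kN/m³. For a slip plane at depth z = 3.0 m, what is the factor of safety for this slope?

FS = 1.16

With seepage parallel to the slope and the water table at the surface, the effective normal stress on the slip plane uses the buoyant unit weight γ' = γ_sat − γ_w while the driving shear stress uses γ_sat:
FS = [c' + γ' z cos²β tanφ'] / [γ_sat z sinβ cosβ]
γ' = 19.8 − 9.81 = 9.99 kN/m³
Numerator = 5.8 + 9.99·3.0·cos²23.7°·tan37.9° = 5.8 + 9.99·3.0·0.8384·0.7785 = 25.362 kPa
Denominator = 19.8·3.0·sin23.7°·cos23.7° = 19.8·3.0·0.4019·0.9157 = 21.862 kPa
FS = 25.362 / 21.862 = 1.160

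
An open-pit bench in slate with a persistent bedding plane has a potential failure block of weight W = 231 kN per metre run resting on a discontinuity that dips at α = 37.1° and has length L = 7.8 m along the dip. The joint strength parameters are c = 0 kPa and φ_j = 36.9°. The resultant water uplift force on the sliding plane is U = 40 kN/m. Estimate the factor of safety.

FS = 0.78

Resolving the block weight along and normal to the plane and applying the Mohr–Coulomb strength on the joint:
N' = W cosα − U = 231·cos37.1° − 40 = 144.2 kN/m
Driving force T = W sinα = 231·sin37.1° = 139.3 kN/m
Resisting force R = c·L + N'·tanφ_j = 0·7.8 + 144.2·tan36.9° = 0.0 + 108.3 = 108.3 kN/m
FS = R / T = 108.3 / 139.3 = 0.777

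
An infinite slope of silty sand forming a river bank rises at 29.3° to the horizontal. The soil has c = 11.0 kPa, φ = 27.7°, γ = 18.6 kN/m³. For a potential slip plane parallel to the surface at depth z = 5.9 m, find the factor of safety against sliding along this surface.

For an infinite slope with a slip plane parallel to the surface (no pore pressure): FS = [c + γz cos²β tanφ] / [γz sinβ cosβ].
γz = 18.6·5.9 = 109.74 kN/m²
Numerator = 11.0 + 109.74·cos²29.3°·tan27.7° = 11.0 + 109.74·0.7605·0.5250 = 54.816 kPa
Denominator = 109.74·sin29.3°·cos29.3° = 109.74·0.4894·0.8721 = 46.834 kPa
FS = 54.816 / 46.834 = 1.170

FS = 1.17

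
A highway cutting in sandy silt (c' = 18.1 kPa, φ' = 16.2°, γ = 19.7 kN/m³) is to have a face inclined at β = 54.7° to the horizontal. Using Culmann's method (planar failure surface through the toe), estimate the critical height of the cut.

H_c = 13.25 m

Culmann's analysis gives the critical failure plane at α_cr = (β + φ')/2 = (54.7 + 16.2)/2 = 35.5°, and the critical height
H_c = (4c'/γ) · sinβ cosφ' / [1 − cos(β − φ')]
    = (4·18.1/19.7) · sin54.7°·cos16.2° / [1 − cos(38.5°)]
    = 3.675 · 0.8161·0.9603 / [1 − 0.7826]
    = 3.675 · 0.7837 / 0.2174
    = 13.25 m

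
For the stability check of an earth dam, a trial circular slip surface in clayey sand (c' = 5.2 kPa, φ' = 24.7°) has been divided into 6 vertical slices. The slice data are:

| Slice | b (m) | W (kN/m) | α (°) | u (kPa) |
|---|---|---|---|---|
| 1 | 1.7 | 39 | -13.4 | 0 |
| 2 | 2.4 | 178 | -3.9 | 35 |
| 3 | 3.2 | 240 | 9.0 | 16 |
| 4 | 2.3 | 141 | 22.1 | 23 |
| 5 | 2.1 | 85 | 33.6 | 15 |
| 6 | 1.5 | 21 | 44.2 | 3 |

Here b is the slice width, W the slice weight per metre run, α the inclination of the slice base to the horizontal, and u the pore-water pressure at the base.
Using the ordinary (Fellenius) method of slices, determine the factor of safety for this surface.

FS = 2.09

Ordinary method of slices: FS = Σ[c'·Δl_i + (W_i cosα_i − u_i·Δl_i)·tanφ'] / Σ W_i sinα_i, with Δl_i = b_i / cosα_i.
Slice 1: Δl = 1.7/cos(-13.4°) = 1.748 m; N'_1 = 39·cos(-13.4°) − 0·1.748 = 37.9; c'Δl = 9.09; W sinα = -9.0
Slice 2: Δl = 2.4/cos(-3.9°) = 2.406 m; N'_2 = 178·cos(-3.9°) − 35·2.406 = 93.4; c'Δl = 12.51; W sinα = -12.1
Slice 3: Δl = 3.2/cos9.0° = 3.240 m; N'_3 = 240·cos9.0° − 16·3.240 = 185.2; c'Δl = 16.85; W sinα = 37.5
Slice 4: Δl = 2.3/cos22.1° = 2.482 m; N'_4 = 141·cos22.1° − 23·2.482 = 73.5; c'Δl = 12.91; W sinα = 53.0
Slice 5: Δl = 2.1/cos33.6° = 2.521 m; N'_5 = 85·cos33.6° − 15·2.521 = 33.0; c'Δl = 13.11; W sinα = 47.0
Slice 6: Δl = 1.5/cos44.2° = 2.092 m; N'_6 = 21·cos44.2° − 3·2.092 = 8.8; c'Δl = 10.88; W sinα = 14.6
Σc'Δl = 75.3 kN/m; ΣN' = 431.8 kN/m; ΣW sinα = 131.1 kN/m
Resisting = 75.3 + 431.8·tan24.7° = 75.3 + 198.6 = 274.0 kN/m
FS = 274.0 / 131.1 = 2.089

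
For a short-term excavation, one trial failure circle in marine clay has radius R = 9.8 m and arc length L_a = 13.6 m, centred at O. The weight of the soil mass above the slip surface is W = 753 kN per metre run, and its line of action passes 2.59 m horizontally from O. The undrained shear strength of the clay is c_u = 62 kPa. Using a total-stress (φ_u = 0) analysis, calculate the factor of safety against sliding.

FS = 4.24

Taking moments about the centre O, the resisting moment is provided by the undrained shear strength acting along the arc:
M_R = c_u·L_a·R = 62·13.60·9.8 = 8263.4 kN·m/m
M_D = W·d = 753·2.59 = 1950.3 kN·m/m
FS = M_R / M_D = 8263.4 / 1950.3 = 4.237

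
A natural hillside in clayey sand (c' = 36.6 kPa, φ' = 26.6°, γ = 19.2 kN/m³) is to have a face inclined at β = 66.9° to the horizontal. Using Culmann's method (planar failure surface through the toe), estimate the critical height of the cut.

H_c = 26.42 m

Culmann's analysis gives the critical failure plane at α_cr = (β + φ')/2 = (66.9 + 26.6)/2 = 46.8°, and the critical height
H_c = (4c'/γ) · sinβ cosφ' / [1 − cos(β − φ')]
    = (4·36.6/19.2) · sin66.9°·cos26.6° / [1 − cos(40.3°)]
    = 7.625 · 0.9198·0.8942 / [1 − 0.7627]
    = 7.625 · 0.8225 / 0.2373
    = 26.42 m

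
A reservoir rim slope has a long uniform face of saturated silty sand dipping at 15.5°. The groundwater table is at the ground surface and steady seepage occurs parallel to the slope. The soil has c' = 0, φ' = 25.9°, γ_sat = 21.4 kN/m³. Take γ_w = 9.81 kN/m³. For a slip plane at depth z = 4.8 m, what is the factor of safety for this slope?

With seepage parallel to the slope and the water table at the surface, the effective normal stress on the slip plane uses the buoyant unit weight γ' = γ_sat − γ_w while the driving shear stress uses γ_sat:
FS = [c' + γ' z cos²β tanφ'] / [γ_sat z sinβ cosβ]
(For c' = 0 this reduces to FS = (γ'/γ_sat)·tanφ'/tanβ.)
γ' = 21.4 − 9.81 = 11.59 kN/m³
Numerator = 0.0 + 11.59·4.8·cos²15.5°·tan25.9° = 0.0 + 11.59·4.8·0.9286·0.4856 = 25.084 kPa
Denominator = 21.4·4.8·sin15.5°·cos15.5° = 21.4·4.8·0.2672·0.9636 = 26.452 kPa
FS = 25.084 / 26.452 = 0.948

FS = 0.95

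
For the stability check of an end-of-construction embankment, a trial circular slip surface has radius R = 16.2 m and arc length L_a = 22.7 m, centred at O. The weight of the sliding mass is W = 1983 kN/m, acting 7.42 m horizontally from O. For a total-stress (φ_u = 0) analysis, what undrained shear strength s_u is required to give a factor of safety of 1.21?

s_u = 48.4 kPa

FS = s_u·L_a·R / (W·d), so s_u = FS·W·d / (L_a·R).
s_u = 1.21·1983·7.42 / (22.70·16.2) = 17803.8 / 367.74 = 48.41 kPa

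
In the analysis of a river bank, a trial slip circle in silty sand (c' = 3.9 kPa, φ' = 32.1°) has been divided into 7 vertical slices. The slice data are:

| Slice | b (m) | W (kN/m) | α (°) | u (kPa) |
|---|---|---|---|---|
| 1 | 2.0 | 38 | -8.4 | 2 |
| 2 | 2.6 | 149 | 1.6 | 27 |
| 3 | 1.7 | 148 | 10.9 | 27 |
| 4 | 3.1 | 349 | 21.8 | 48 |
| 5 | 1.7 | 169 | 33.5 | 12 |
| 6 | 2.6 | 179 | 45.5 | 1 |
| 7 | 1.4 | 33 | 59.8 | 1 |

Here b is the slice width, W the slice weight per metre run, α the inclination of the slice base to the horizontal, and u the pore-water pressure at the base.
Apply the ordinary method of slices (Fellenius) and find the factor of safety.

Ordinary method of slices: FS = Σ[c'·Δl_i + (W_i cosα_i − u_i·Δl_i)·tanφ'] / Σ W_i sinα_i, with Δl_i = b_i / cosα_i.
Slice 1: Δl = 2.0/cos(-8.4°) = 2.022 m; N'_1 = 38·cos(-8.4°) − 2·2.022 = 33.5; c'Δl = 7.88; W sinα = -5.6
Slice 2: Δl = 2.6/cos1.6° = 2.601 m; N'_2 = 149·cos1.6° − 27·2.601 = 78.7; c'Δl = 10.14; W sinα = 4.2
Slice 3: Δl = 1.7/cos10.9° = 1.731 m; N'_3 = 148·cos10.9° − 27·1.731 = 98.6; c'Δl = 6.75; W sinα = 28.0
Slice 4: Δl = 3.1/cos21.8° = 3.339 m; N'_4 = 349·cos21.8° − 48·3.339 = 163.8; c'Δl = 13.02; W sinα = 129.6
Slice 5: Δl = 1.7/cos33.5° = 2.039 m; N'_5 = 169·cos33.5° − 12·2.039 = 116.5; c'Δl = 7.95; W sinα = 93.3
Slice 6: Δl = 2.6/cos45.5° = 3.709 m; N'_6 = 179·cos45.5° − 1·3.709 = 121.8; c'Δl = 14.47; W sinα = 127.7
Slice 7: Δl = 1.4/cos59.8° = 2.783 m; N'_7 = 33·cos59.8° − 1·2.783 = 13.8; c'Δl = 10.85; W sinα = 28.5
Σc'Δl = 71.1 kN/m; ΣN' = 626.7 kN/m; ΣW sinα = 405.7 kN/m
Resisting = 71.1 + 626.7·tan32.1° = 71.1 + 393.1 = 464.2 kN/m
FS = 464.2 / 405.7 = 1.144

FS = 1.14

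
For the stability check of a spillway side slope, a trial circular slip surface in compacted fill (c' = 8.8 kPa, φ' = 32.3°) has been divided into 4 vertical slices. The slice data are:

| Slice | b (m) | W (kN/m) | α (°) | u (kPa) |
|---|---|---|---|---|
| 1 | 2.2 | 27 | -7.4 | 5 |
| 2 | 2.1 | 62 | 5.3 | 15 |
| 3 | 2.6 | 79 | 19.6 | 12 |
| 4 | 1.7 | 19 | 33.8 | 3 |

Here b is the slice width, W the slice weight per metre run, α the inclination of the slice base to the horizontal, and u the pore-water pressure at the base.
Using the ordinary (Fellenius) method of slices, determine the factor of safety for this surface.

FS = 3.60

Ordinary method of slices: FS = Σ[c'·Δl_i + (W_i cosα_i − u_i·Δl_i)·tanφ'] / Σ W_i sinα_i, with Δl_i = b_i / cosα_i.
Slice 1: Δl = 2.2/cos(-7.4°) = 2.218 m; N'_1 = 27·cos(-7.4°) − 5·2.218 = 15.7; c'Δl = 19.52; W sinα = -3.5
Slice 2: Δl = 2.1/cos5.3° = 2.109 m; N'_2 = 62·cos5.3° − 15·2.109 = 30.1; c'Δl = 18.56; W sinα = 5.7
Slice 3: Δl = 2.6/cos19.6° = 2.760 m; N'_3 = 79·cos19.6° − 12·2.760 = 41.3; c'Δl = 24.29; W sinα = 26.5
Slice 4: Δl = 1.7/cos33.8° = 2.046 m; N'_4 = 19·cos33.8° − 3·2.046 = 9.7; c'Δl = 18.00; W sinα = 10.6
Σc'Δl = 80.4 kN/m; ΣN' = 96.7 kN/m; ΣW sinα = 39.3 kN/m
Resisting = 80.4 + 96.7·tan32.3° = 80.4 + 61.2 = 141.5 kN/m
FS = 141.5 / 39.3 = 3.599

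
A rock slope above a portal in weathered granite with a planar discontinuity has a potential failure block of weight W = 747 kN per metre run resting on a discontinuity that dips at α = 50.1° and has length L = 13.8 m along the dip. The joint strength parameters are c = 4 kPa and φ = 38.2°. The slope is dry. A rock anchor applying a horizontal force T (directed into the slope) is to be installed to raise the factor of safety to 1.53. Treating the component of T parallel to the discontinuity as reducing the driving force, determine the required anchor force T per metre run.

T = 280 kN/m

Resolving forces along and normal to the sliding plane, with the horizontal anchor force T adding T·sinα to the effective normal force and T·cosα acting up the plane against the driving force:
FS = [cL + (W cosα + T sinα) tanφ] / [W sinα − T cosα]
Without the anchor: N' = 479.2 kN/m, driving T_d = 573.1 kN/m, resisting R = 4·13.8 + 479.2·tan38.2° = 432.3 kN/m, FS = 0.75.
Setting FS = 1.53 and solving for T:
1.53·(573.1 − T cos50.1°) = 432.3 + T sin50.1°·tan38.2°
T·(sin50.1°·tan38.2° + 1.53·cos50.1°) = 1.53·573.1 − 432.3
T·(0.7672·0.7869 + 1.53·0.6414) = 876.8 − 432.3 = 444.5
T·1.5851 = 444.5
T = 280.4 kN/m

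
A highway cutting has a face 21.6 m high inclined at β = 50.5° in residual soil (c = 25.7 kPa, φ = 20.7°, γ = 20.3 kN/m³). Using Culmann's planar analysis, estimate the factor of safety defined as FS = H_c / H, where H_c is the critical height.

H_c = (4c/γ) · sinβ cosφ / [1 − cos(β − φ)]
    = (4·25.7/20.3) · sin50.5°·cos20.7° / [1 − cos29.8°]
    = 5.064 · 0.7218 / 0.1322 = 27.64 m
FS = H_c / H = 27.64 / 21.6 = 1.280

FS = 1.28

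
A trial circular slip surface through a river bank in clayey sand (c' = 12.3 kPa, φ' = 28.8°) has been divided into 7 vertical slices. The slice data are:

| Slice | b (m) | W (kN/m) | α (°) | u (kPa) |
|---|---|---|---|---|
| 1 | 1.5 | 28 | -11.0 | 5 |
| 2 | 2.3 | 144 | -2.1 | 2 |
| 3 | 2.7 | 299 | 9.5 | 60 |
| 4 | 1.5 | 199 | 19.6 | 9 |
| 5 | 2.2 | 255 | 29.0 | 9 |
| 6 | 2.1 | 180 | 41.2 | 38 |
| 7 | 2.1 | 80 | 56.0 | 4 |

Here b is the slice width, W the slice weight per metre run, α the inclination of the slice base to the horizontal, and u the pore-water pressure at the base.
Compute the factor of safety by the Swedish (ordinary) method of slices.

Ordinary method of slices: FS = Σ[c'·Δl_i + (W_i cosα_i − u_i·Δl_i)·tanφ'] / Σ W_i sinα_i, with Δl_i = b_i / cosα_i.
Slice 1: Δl = 1.5/cos(-11.0°) = 1.528 m; N'_1 = 28·cos(-11.0°) − 5·1.528 = 19.8; c'Δl = 18.80; W sinα = -5.3
Slice 2: Δl = 2.3/cos(-2.1°) = 2.302 m; N'_2 = 144·cos(-2.1°) − 2·2.302 = 139.3; c'Δl = 28.31; W sinα = -5.3
Slice 3: Δl = 2.7/cos9.5° = 2.738 m; N'_3 = 299·cos9.5° − 60·2.738 = 130.6; c'Δl = 33.67; W sinα = 49.3
Slice 4: Δl = 1.5/cos19.6° = 1.592 m; N'_4 = 199·cos19.6° − 9·1.592 = 173.1; c'Δl = 19.58; W sinα = 66.8
Slice 5: Δl = 2.2/cos29.0° = 2.515 m; N'_5 = 255·cos29.0° − 9·2.515 = 200.4; c'Δl = 30.94; W sinα = 123.6
Slice 6: Δl = 2.1/cos41.2° = 2.791 m; N'_6 = 180·cos41.2° − 38·2.791 = 29.4; c'Δl = 34.33; W sinα = 118.6
Slice 7: Δl = 2.1/cos56.0° = 3.755 m; N'_7 = 80·cos56.0° − 4·3.755 = 29.7; c'Δl = 46.19; W sinα = 66.3
Σc'Δl = 211.8 kN/m; ΣN' = 722.4 kN/m; ΣW sinα = 414.0 kN/m
Resisting = 211.8 + 722.4·tan28.8° = 211.8 + 397.1 = 609.0 kN/m
FS = 609.0 / 414.0 = 1.471

FS = 1.47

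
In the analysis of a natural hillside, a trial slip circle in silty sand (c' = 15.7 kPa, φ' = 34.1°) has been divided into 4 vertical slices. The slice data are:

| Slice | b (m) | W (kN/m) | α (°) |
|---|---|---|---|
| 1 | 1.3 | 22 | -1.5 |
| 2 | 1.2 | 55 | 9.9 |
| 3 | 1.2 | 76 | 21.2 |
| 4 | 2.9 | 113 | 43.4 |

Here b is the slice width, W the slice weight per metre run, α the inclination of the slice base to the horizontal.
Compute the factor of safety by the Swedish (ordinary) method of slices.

Ordinary method of slices: FS = Σ[c'·Δl_i + (W_i cosα_i)·tanφ'] / Σ W_i sinα_i, with Δl_i = b_i / cosα_i.
Slice 1: Δl = 1.3/cos(-1.5°) = 1.300 m; N'_1 = 22·cos(-1.5°) = 22.0; c'Δl = 20.42; W sinα = -0.6
Slice 2: Δl = 1.2/cos9.9° = 1.218 m; N'_2 = 55·cos9.9° = 54.2; c'Δl = 19.12; W sinα = 9.5
Slice 3: Δl = 1.2/cos21.2° = 1.287 m; N'_3 = 76·cos21.2° = 70.9; c'Δl = 20.21; W sinα = 27.5
Slice 4: Δl = 2.9/cos43.4° = 3.991 m; N'_4 = 113·cos43.4° = 82.1; c'Δl = 62.66; W sinα = 77.6
Σc'Δl = 122.4 kN/m; ΣN' = 229.1 kN/m; ΣW sinα = 114.0 kN/m
Resisting = 122.4 + 229.1·tan34.1° = 122.4 + 155.1 = 277.5 kN/m
FS = 277.5 / 114.0 = 2.435

FS = 2.43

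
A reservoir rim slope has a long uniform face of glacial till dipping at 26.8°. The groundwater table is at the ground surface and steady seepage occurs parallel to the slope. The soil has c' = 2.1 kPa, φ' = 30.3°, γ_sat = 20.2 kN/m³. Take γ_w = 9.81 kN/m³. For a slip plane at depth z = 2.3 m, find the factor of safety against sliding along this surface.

FS = 0.71

With seepage parallel to the slope and the water table at the surface, the effective normal stress on the slip plane uses the buoyant unit weight γ' = γ_sat − γ_w while the driving shear stress uses γ_sat:
FS = [c' + γ' z cos²β tanφ'] / [γ_sat z sinβ cosβ]
γ' = 20.2 − 9.81 = 10.39 kN/m³
Numerator = 2.1 + 10.39·2.3·cos²26.8°·tan30.3° = 2.1 + 10.39·2.3·0.7967·0.5844 = 13.225 kPa
Denominator = 20.2·2.3·sin26.8°·cos26.8° = 20.2·2.3·0.4509·0.8926 = 18.698 kPa
FS = 13.225 / 18.698 = 0.707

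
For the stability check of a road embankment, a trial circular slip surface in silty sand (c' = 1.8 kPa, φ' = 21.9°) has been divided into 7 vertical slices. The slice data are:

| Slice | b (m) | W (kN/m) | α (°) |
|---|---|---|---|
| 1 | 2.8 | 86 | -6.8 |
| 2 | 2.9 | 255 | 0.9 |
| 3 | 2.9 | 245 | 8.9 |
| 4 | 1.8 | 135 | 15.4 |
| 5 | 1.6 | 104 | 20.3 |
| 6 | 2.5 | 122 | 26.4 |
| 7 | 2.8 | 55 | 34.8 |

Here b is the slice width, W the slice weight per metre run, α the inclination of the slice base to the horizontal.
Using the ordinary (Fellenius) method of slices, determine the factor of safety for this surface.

Ordinary method of slices: FS = Σ[c'·Δl_i + (W_i cosα_i)·tanφ'] / Σ W_i sinα_i, with Δl_i = b_i / cosα_i.
Slice 1: Δl = 2.8/cos(-6.8°) = 2.820 m; N'_1 = 86·cos(-6.8°) = 85.4; c'Δl = 5.08; W sinα = -10.2
Slice 2: Δl = 2.9/cos0.9° = 2.900 m; N'_2 = 255·cos0.9° = 255.0; c'Δl = 5.22; W sinα = 4.0
Slice 3: Δl = 2.9/cos8.9° = 2.935 m; N'_3 = 245·cos8.9° = 242.1; c'Δl = 5.28; W sinα = 37.9
Slice 4: Δl = 1.8/cos15.4° = 1.867 m; N'_4 = 135·cos15.4° = 130.2; c'Δl = 3.36; W sinα = 35.9
Slice 5: Δl = 1.6/cos20.3° = 1.706 m; N'_5 = 104·cos20.3° = 97.5; c'Δl = 3.07; W sinα = 36.1
Slice 6: Δl = 2.5/cos26.4° = 2.791 m; N'_6 = 122·cos26.4° = 109.3; c'Δl = 5.02; W sinα = 54.2
Slice 7: Δl = 2.8/cos34.8° = 3.410 m; N'_7 = 55·cos34.8° = 45.2; c'Δl = 6.14; W sinα = 31.4
Σc'Δl = 33.2 kN/m; ΣN' = 964.5 kN/m; ΣW sinα = 189.3 kN/m
Resisting = 33.2 + 964.5·tan21.9° = 33.2 + 387.7 = 420.9 kN/m
FS = 420.9 / 189.3 = 2.224

FS = 2.22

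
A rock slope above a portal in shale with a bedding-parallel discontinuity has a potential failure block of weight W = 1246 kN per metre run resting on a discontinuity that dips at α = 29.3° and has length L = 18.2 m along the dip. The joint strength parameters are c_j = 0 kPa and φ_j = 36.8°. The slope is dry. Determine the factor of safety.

FS = 1.33

Resolving the block weight along and normal to the plane and applying the Mohr–Coulomb strength on the joint:
N' = W cosα = 1246·cos29.3° = 1086.6 kN/m
Driving force T = W sinα = 1246·sin29.3° = 609.8 kN/m
Resisting force R = c_j·L + N'·tanφ_j = 0·18.2 + 1086.6·tan36.8° = 0.0 + 812.9 = 812.9 kN/m
FS = R / T = 812.9 / 609.8 = 1.333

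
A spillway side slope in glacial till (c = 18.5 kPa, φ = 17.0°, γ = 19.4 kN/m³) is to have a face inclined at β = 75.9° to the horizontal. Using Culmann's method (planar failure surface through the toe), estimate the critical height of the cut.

Culmann's analysis gives the critical failure plane at α_cr = (β + φ)/2 = (75.9 + 17.0)/2 = 46.5°, and the critical height
H_c = (4c/γ) · sinβ cosφ / [1 − cos(β − φ)]
    = (4·18.5/19.4) · sin75.9°·cos17.0° / [1 − cos(58.9°)]
    = 3.814 · 0.9699·0.9563 / [1 − 0.5165]
    = 3.814 · 0.9275 / 0.4835
    = 7.32 m

H_c = 7.32 m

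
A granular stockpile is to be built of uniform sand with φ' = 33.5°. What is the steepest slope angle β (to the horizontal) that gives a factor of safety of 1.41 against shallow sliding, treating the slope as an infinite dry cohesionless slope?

β = 25.1°

For an infinite dry cohesionless slope FS = tanφ'/tanβ, so tanβ = tanφ' / FS.
tanβ = tan33.5° / 1.41 = 0.6619 / 1.41 = 0.4694
β = arctan(0.4694) = 25.15°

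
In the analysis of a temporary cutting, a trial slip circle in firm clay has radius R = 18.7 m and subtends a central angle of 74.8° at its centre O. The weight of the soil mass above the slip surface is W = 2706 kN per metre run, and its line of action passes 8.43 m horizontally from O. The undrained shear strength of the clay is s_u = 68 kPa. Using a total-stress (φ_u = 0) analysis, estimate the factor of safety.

FS = 1.36

Taking moments about the centre O, the resisting moment is provided by the undrained shear strength acting along the arc:
Arc length L_a = R·θ = 18.7·(74.8°·π/180) = 18.7·1.3055 = 24.41 m
M_R = s_u·L_a·R = 68·24.41·18.7 = 31043.5 kN·m/m
M_D = W·d = 2706·8.43 = 22811.6 kN·m/m
FS = M_R / M_D = 31043.5 / 22811.6 = 1.361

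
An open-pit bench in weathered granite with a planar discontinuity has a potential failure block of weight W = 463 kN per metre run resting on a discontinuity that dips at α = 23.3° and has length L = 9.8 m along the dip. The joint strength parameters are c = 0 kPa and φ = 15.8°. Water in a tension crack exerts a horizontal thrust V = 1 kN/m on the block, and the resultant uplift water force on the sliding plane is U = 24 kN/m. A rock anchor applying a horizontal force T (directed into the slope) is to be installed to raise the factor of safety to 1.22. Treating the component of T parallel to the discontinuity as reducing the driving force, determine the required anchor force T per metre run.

Resolving forces along and normal to the sliding plane, with the horizontal anchor force T adding T·sinα to the effective normal force and T·cosα acting up the plane against the driving force:
FS = [cL + (W cosα − U − V sinα + T sinα) tanφ] / [W sinα + V cosα − T cosα]
Without the anchor: N' = 400.8 kN/m, driving T_d = 184.1 kN/m, resisting R = 0·9.8 + 400.8·tan15.8° = 113.4 kN/m, FS = 0.62.
Setting FS = 1.22 and solving for T:
1.22·(184.1 − T cos23.3°) = 113.4 + T sin23.3°·tan15.8°
T·(sin23.3°·tan15.8° + 1.22·cos23.3°) = 1.22·184.1 − 113.4
T·(0.3955·0.2830 + 1.22·0.9184) = 224.5 − 113.4 = 111.1
T·1.2324 = 111.1
T = 90.2 kN/m

T = 90 kN/m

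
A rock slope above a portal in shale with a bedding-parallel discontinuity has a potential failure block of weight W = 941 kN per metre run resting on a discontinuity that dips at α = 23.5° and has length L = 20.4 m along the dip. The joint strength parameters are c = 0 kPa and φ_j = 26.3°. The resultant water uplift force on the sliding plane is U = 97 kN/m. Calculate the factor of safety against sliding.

FS = 1.01

Resolving the block weight along and normal to the plane and applying the Mohr–Coulomb strength on the joint:
N' = W cosα − U = 941·cos23.5° − 97 = 766.0 kN/m
Driving force T = W sinα = 941·sin23.5° = 375.2 kN/m
Resisting force R = c·L + N'·tanφ_j = 0·20.4 + 766.0·tan26.3° = 0.0 + 378.6 = 378.6 kN/m
FS = R / T = 378.6 / 375.2 = 1.009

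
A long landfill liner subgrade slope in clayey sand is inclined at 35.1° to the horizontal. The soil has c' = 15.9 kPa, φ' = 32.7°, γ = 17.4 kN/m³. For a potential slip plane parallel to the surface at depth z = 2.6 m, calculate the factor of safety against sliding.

For an infinite slope with a slip plane parallel to the surface (no pore pressure): FS = [c' + γz cos²β tanφ'] / [γz sinβ cosβ].
γz = 17.4·2.6 = 45.24 kN/m²
Numerator = 15.9 + 45.24·cos²35.1°·tan32.7° = 15.9 + 45.24·0.6694·0.6420 = 35.341 kPa
Denominator = 45.24·sin35.1°·cos35.1° = 45.24·0.5750·0.8181 = 21.283 kPa
FS = 35.341 / 21.283 = 1.661

FS = 1.66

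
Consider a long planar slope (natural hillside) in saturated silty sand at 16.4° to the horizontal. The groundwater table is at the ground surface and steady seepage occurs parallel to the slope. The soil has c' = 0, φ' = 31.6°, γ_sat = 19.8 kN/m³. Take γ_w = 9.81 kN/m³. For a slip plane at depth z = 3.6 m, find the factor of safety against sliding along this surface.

FS = 1.05

With seepage parallel to the slope and the water table at the surface, the effective normal stress on the slip plane uses the buoyant unit weight γ' = γ_sat − γ_w while the driving shear stress uses γ_sat:
FS = [c' + γ' z cos²β tanφ'] / [γ_sat z sinβ cosβ]
(For c' = 0 this reduces to FS = (γ'/γ_sat)·tanφ'/tanβ.)
γ' = 19.8 − 9.81 = 9.99 kN/m³
Numerator = 0.0 + 9.99·3.6·cos²16.4°·tan31.6° = 0.0 + 9.99·3.6·0.9203·0.6152 = 20.361 kPa
Denominator = 19.8·3.6·sin16.4°·cos16.4° = 19.8·3.6·0.2823·0.9593 = 19.306 kPa
FS = 20.361 / 19.306 = 1.055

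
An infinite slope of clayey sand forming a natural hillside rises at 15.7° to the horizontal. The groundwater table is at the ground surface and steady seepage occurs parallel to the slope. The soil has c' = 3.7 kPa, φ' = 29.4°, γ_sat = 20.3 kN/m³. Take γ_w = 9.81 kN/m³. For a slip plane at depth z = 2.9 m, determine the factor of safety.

With seepage parallel to the slope and the water table at the surface, the effective normal stress on the slip plane uses the buoyant unit weight γ' = γ_sat − γ_w while the driving shear stress uses γ_sat:
FS = [c' + γ' z cos²β tanφ'] / [γ_sat z sinβ cosβ]
γ' = 20.3 − 9.81 = 10.49 kN/m³
Numerator = 3.7 + 10.49·2.9·cos²15.7°·tan29.4° = 3.7 + 10.49·2.9·0.9268·0.5635 = 19.586 kPa
Denominator = 20.3·2.9·sin15.7°·cos15.7° = 20.3·2.9·0.2706·0.9627 = 15.336 kPa
FS = 19.586 / 15.336 = 1.277

FS = 1.28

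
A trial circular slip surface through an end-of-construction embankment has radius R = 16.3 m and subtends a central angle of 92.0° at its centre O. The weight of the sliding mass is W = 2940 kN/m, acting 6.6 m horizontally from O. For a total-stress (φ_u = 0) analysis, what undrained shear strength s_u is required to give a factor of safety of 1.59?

FS = s_u·L_a·R / (W·d), so s_u = FS·W·d / (L_a·R).
Arc length L_a = R·θ = 16.3·(92.0°·π/180) = 16.3·1.6057 = 26.17 m
s_u = 1.59·2940·6.6 / (26.17·16.3) = 30852.4 / 426.62 = 72.32 kPa

s_u = 72.3 kPa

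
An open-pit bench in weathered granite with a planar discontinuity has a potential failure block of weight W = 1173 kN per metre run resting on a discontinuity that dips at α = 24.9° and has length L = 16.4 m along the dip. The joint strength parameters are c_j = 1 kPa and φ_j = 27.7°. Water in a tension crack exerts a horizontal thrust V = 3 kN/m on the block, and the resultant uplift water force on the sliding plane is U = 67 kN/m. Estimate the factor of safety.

FS = 1.09

Resolving the block weight along and normal to the plane and applying the Mohr–Coulomb strength on the joint:
N' = W cosα − U − V sinα = 1173·cos24.9° − 67 − 3·sin24.9° = 995.7 kN/m
Driving force T = W sinα + V cosα = 1173·sin24.9° + 3·cos24.9° = 496.6 kN/m
Resisting force R = c_j·L + N'·tanφ_j = 1·16.4 + 995.7·tan27.7° = 16.4 + 522.8 = 539.2 kN/m
FS = R / T = 539.2 / 496.6 = 1.086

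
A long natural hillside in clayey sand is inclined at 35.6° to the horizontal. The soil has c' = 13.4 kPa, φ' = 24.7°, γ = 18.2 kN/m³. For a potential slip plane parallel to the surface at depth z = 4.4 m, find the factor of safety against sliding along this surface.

FS = 1.00

For an infinite slope with a slip plane parallel to the surface (no pore pressure): FS = [c' + γz cos²β tanφ'] / [γz sinβ cosβ].
γz = 18.2·4.4 = 80.08 kN/m²
Numerator = 13.4 + 80.08·cos²35.6°·tan24.7° = 13.4 + 80.08·0.6611·0.4599 = 37.751 kPa
Denominator = 80.08·sin35.6°·cos35.6° = 80.08·0.5821·0.8131 = 37.904 kPa
FS = 37.751 / 37.904 = 0.996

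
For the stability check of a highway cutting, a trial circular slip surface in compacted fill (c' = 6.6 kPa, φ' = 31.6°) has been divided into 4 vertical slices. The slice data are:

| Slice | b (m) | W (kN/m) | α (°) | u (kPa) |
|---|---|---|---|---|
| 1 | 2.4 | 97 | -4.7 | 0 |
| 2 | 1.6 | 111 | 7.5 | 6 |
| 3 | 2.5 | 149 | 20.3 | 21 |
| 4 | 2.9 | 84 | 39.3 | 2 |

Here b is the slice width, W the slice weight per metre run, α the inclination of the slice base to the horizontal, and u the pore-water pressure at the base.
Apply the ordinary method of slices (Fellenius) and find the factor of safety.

FS = 2.49

Ordinary method of slices: FS = Σ[c'·Δl_i + (W_i cosα_i − u_i·Δl_i)·tanφ'] / Σ W_i sinα_i, with Δl_i = b_i / cosα_i.
Slice 1: Δl = 2.4/cos(-4.7°) = 2.408 m; N'_1 = 97·cos(-4.7°) − 0·2.408 = 96.7; c'Δl = 15.89; W sinα = -7.9
Slice 2: Δl = 1.6/cos7.5° = 1.614 m; N'_2 = 111·cos7.5° − 6·1.614 = 100.4; c'Δl = 10.65; W sinα = 14.5
Slice 3: Δl = 2.5/cos20.3° = 2.666 m; N'_3 = 149·cos20.3° − 21·2.666 = 83.8; c'Δl = 17.59; W sinα = 51.7
Slice 4: Δl = 2.9/cos39.3° = 3.748 m; N'_4 = 84·cos39.3° − 2·3.748 = 57.5; c'Δl = 24.73; W sinα = 53.2
Σc'Δl = 68.9 kN/m; ΣN' = 338.3 kN/m; ΣW sinα = 111.4 kN/m
Resisting = 68.9 + 338.3·tan31.6° = 68.9 + 208.1 = 277.0 kN/m
FS = 277.0 / 111.4 = 2.486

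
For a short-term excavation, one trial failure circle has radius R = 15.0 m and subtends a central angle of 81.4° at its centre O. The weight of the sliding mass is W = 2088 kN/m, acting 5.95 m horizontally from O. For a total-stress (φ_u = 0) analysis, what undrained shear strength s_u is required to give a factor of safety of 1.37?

s_u = 53.2 kPa

FS = s_u·L_a·R / (W·d), so s_u = FS·W·d / (L_a·R).
Arc length L_a = R·θ = 15.0·(81.4°·π/180) = 15.0·1.4207 = 21.31 m
s_u = 1.37·2088·5.95 / (21.31·15.0) = 17020.3 / 319.66 = 53.25 kPa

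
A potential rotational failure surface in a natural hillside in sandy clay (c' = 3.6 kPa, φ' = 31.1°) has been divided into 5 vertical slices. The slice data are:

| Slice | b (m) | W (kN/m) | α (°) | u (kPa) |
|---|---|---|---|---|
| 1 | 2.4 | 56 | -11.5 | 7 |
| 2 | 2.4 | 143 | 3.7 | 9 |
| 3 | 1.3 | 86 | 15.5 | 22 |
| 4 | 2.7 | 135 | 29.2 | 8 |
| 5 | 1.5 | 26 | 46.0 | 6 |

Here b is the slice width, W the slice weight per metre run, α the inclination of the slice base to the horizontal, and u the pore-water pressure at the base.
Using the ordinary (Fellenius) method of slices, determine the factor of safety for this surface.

Ordinary method of slices: FS = Σ[c'·Δl_i + (W_i cosα_i − u_i·Δl_i)·tanφ'] / Σ W_i sinα_i, with Δl_i = b_i / cosα_i.
Slice 1: Δl = 2.4/cos(-11.5°) = 2.449 m; N'_1 = 56·cos(-11.5°) − 7·2.449 = 37.7; c'Δl = 8.82; W sinα = -11.2
Slice 2: Δl = 2.4/cos3.7° = 2.405 m; N'_2 = 143·cos3.7° − 9·2.405 = 121.1; c'Δl = 8.66; W sinα = 9.2
Slice 3: Δl = 1.3/cos15.5° = 1.349 m; N'_3 = 86·cos15.5° − 22·1.349 = 53.2; c'Δl = 4.86; W sinα = 23.0
Slice 4: Δl = 2.7/cos29.2° = 3.093 m; N'_4 = 135·cos29.2° − 8·3.093 = 93.1; c'Δl = 11.14; W sinα = 65.9
Slice 5: Δl = 1.5/cos46.0° = 2.159 m; N'_5 = 26·cos46.0° − 6·2.159 = 5.1; c'Δl = 7.77; W sinα = 18.7
Σc'Δl = 41.2 kN/m; ΣN' = 310.2 kN/m; ΣW sinα = 105.6 kN/m
Resisting = 41.2 + 310.2·tan31.1° = 41.2 + 187.1 = 228.4 kN/m
FS = 228.4 / 105.6 = 2.162

FS = 2.16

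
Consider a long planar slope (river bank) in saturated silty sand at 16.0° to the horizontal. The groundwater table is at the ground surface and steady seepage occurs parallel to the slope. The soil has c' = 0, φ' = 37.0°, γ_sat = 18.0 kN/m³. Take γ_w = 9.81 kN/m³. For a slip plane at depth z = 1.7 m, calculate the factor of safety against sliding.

With seepage parallel to the slope and the water table at the surface, the effective normal stress on the slip plane uses the buoyant unit weight γ' = γ_sat − γ_w while the driving shear stress uses γ_sat:
FS = [c' + γ' z cos²β tanφ'] / [γ_sat z sinβ cosβ]
(For c' = 0 this reduces to FS = (γ'/γ_sat)·tanφ'/tanβ.)
γ' = 18.0 − 9.81 = 8.19 kN/m³
Numerator = 0.0 + 8.19·1.7·cos²16.0°·tan37.0° = 0.0 + 8.19·1.7·0.9240·0.7536 = 9.695 kPa
Denominator = 18.0·1.7·sin16.0°·cos16.0° = 18.0·1.7·0.2756·0.9613 = 8.108 kPa
FS = 9.695 / 8.108 = 1.196

FS = 1.20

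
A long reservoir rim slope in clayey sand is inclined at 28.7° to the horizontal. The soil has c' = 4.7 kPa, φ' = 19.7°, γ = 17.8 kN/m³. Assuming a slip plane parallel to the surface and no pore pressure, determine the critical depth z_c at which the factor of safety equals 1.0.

z_c = 1.81 m

Setting FS = 1.00 in FS = [c' + γz cos²β tanφ'] / [γz sinβ cosβ] and solving for z:
z = c' / [γ cosβ (FS·sinβ − cosβ·tanφ')]
  = 4.7 / [17.8·cos28.7°·(1.00·sin28.7° − cos28.7°·tan19.7°)]
  = 4.7 / [17.8·0.8771·(1.00·0.4802 − 0.8771·0.3581)]
  = 4.7 / 2.5943 = 1.812 m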